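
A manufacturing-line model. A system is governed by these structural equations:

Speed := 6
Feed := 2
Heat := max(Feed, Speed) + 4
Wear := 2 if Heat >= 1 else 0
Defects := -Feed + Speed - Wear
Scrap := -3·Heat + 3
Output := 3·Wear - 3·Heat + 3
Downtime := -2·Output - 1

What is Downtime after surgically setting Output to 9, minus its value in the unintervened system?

-60

do(Output=9) replaces the equation Output := 3·Wear - 3·Heat + 3 with the constant Output = 9.
Downtime = -2·Output - 1  [with Output=9]  = -19
Without intervention: Heat = max(Feed, Speed) + 4  [with Feed=2, Speed=6]  = 10; Wear = 2 if Heat >= 1 else 0  [with Heat=10]  = 2; Output = 3·Wear - 3·Heat + 3  [with Wear=2, Heat=10]  = -21; Downtime = -2·Output - 1  [with Output=-21]  = 41.
Change = -19 − 41 = -60.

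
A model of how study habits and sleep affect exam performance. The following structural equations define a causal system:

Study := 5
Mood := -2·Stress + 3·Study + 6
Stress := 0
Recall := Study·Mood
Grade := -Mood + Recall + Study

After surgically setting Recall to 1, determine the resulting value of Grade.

Intervening sets Recall = 1 and removes its equation (Recall := Study·Mood).
Mood = -2·Stress + 3·Study + 6  [with Stress=0, Study=5]  = 21
Grade = -Mood + Recall + Study  [with Mood=21, Recall=1, Study=5]  = -15

-15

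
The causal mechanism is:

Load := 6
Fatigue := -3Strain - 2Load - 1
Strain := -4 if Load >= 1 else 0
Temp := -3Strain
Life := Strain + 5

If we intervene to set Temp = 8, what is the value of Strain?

-4

Under do(Temp=8), the mechanism Temp := -3Strain is discarded; Temp is fixed at 8.
Since Strain is not a descendant of the intervened variable, it is unaffected.
Strain = -4 if Load >= 1 else 0  [with Load=6]  = -4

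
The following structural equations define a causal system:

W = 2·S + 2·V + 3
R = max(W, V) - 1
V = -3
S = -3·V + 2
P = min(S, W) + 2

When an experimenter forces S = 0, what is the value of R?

-4

Under do(S=0), the mechanism S = -3·V + 2 is discarded; S is fixed at 0.
W = 2·S + 2·V + 3  [with S=0, V=-3]  = -3
R = max(W, V) - 1  [with W=-3, V=-3]  = -4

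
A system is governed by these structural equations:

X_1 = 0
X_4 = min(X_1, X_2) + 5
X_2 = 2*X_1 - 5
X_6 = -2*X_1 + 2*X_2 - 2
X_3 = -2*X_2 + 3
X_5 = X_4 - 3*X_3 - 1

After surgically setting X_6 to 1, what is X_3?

do(X_6=1) replaces the equation X_6 = -2*X_1 + 2*X_2 - 2 with the constant X_6 = 1.
X_3 is not downstream of the intervention, so its value is determined by the original equations.
X_2 = 2*X_1 - 5  [with X_1=0]  = -5
X_3 = -2*X_2 + 3  [with X_2=-5]  = 13

13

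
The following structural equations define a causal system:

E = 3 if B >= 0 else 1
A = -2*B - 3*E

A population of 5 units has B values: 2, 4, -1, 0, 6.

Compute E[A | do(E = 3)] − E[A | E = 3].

Every unit gets E=3 under the intervention. A values become -13, -17, -7, -9, -21; E[A|do(E=3)] = -13.4.
Observing E=3 restricts to units where E's equation naturally yields 3: B ∈ {2, 4, 0, 6}. In that subpopulation A = -13, -17, -9, -21, mean -15.
Difference = -13.4 − (-15) = 1.6.

1.6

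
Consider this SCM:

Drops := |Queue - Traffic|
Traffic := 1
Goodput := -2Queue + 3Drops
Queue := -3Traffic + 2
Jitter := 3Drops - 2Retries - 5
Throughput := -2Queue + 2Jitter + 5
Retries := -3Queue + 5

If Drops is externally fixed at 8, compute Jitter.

do(Drops=8) replaces the equation Drops := |Queue - Traffic| with the constant Drops = 8.
Queue = -3Traffic + 2  [with Traffic=1]  = -1
Retries = -3Queue + 5  [with Queue=-1]  = 8
Jitter = 3Drops - 2Retries - 5  [with Drops=8, Retries=8]  = 3

3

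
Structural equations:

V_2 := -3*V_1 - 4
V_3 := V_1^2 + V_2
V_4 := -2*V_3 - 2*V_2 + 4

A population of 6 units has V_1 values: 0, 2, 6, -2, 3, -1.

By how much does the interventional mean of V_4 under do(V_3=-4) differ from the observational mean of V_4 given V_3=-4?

Under do(V_3=-4), V_3's equation is replaced by V_3=-4 for every unit. Per-unit V_4: 20, 32, 56, 8, 38, 14. Mean = 28.
Conditioning on V_3=-4 selects the 2 unit(s) with V_1 ∈ {0, 3}. Their V_4 values: 20, 38. Mean = 29.
Difference = 28 − 29 = -1.

-1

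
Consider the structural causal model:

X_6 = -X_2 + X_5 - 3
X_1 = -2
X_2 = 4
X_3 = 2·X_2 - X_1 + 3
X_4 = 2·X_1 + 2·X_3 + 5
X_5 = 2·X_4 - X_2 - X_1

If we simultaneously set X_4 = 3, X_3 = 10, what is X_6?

-3

The joint intervention fixes X_4 = 3, X_3 = 10, removing each variable's own equation.
X_5 = 2·X_4 - X_2 - X_1  [with X_4=3, X_2=4, X_1=-2]  = 4
X_6 = -X_2 + X_5 - 3  [with X_2=4, X_5=4]  = -3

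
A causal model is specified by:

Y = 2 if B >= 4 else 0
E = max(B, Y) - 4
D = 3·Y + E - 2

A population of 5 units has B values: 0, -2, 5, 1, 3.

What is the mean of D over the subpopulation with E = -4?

Observing E=-4 restricts to units where E's equation naturally yields -4: B ∈ {0, -2}. In that subpopulation D = -6, -6, mean -6.

-6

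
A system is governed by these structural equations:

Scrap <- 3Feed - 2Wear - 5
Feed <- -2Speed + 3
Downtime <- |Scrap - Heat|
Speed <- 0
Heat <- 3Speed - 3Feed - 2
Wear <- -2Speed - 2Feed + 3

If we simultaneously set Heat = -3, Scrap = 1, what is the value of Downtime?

4

Setting Heat = -3, Scrap = 1 by intervention discards those variables' equations.
Downtime = |Scrap - Heat|  [with Scrap=1, Heat=-3]  = 4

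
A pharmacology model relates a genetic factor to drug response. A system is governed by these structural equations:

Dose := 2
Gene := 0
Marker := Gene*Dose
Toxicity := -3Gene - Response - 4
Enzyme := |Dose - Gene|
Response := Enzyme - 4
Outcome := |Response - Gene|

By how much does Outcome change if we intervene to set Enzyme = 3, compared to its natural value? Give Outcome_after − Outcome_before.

The intervention breaks the incoming arrows to Enzyme: Enzyme := |Dose - Gene| no longer applies, and Enzyme = 3.
Response = Enzyme - 4  [with Enzyme=3]  = -1
Outcome = |Response - Gene|  [with Response=-1, Gene=0]  = 1
Without intervention: Enzyme = |Dose - Gene|  [with Dose=2, Gene=0]  = 2; Response = Enzyme - 4  [with Enzyme=2]  = -2; Outcome = |Response - Gene|  [with Response=-2, Gene=0]  = 2.
Change = 1 − 2 = -1.

-1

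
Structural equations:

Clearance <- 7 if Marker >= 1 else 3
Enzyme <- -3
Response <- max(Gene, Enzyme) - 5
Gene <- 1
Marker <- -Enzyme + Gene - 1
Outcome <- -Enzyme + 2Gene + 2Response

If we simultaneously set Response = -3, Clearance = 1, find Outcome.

-1

The joint intervention fixes Response = -3, Clearance = 1, removing each variable's own equation.
Outcome = -Enzyme + 2Gene + 2Response  [with Enzyme=-3, Gene=1, Response=-3]  = -1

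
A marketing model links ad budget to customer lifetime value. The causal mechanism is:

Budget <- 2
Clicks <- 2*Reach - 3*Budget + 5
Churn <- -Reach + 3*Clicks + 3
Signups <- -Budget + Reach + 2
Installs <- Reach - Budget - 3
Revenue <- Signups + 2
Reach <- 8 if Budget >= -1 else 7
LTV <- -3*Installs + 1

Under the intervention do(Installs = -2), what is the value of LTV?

7

do(Installs=-2) replaces the equation Installs <- Reach - Budget - 3 with the constant Installs = -2.
LTV = -3*Installs + 1  [with Installs=-2]  = 7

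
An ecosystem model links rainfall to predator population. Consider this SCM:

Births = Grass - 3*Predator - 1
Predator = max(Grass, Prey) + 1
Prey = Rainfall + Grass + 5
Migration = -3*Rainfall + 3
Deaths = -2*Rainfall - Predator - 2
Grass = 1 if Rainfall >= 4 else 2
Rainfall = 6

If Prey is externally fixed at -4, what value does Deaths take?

The intervention breaks the incoming arrows to Prey: Prey = Rainfall + Grass + 5 no longer applies, and Prey = -4.
Grass = 1 if Rainfall >= 4 else 2  [with Rainfall=6]  = 1
Predator = max(Grass, Prey) + 1  [with Grass=1, Prey=-4]  = 2
Deaths = -2*Rainfall - Predator - 2  [with Rainfall=6, Predator=2]  = -16

-16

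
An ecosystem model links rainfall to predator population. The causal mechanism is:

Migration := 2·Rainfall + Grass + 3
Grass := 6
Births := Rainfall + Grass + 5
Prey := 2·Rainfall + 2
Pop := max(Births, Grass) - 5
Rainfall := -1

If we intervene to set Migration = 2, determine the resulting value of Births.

10

The intervention breaks the incoming arrows to Migration: Migration := 2·Rainfall + Grass + 3 no longer applies, and Migration = 2.
Since Births is not a descendant of the intervened variable, it is unaffected.
Births = Rainfall + Grass + 5  [with Rainfall=-1, Grass=6]  = 10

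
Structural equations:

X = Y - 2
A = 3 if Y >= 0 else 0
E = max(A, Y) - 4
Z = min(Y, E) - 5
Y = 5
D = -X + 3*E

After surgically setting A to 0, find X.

3

do(A=0) replaces the equation A = 3 if Y >= 0 else 0 with the constant A = 0.
Since X is not a descendant of the intervened variable, it is unaffected.
X = Y - 2  [with Y=5]  = 3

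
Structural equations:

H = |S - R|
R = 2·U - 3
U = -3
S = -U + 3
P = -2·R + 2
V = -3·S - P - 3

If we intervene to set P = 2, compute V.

-23

Intervening sets P = 2 and removes its equation (P = -2·R + 2).
S = -U + 3  [with U=-3]  = 6
V = -3·S - P - 3  [with S=6, P=2]  = -23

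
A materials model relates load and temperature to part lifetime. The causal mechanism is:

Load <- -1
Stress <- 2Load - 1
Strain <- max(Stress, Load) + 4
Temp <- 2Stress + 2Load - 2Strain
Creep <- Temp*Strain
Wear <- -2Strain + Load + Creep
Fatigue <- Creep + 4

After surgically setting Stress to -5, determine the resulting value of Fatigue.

-50

Under do(Stress=-5), the mechanism Stress <- 2Load - 1 is discarded; Stress is fixed at -5.
Strain = max(Stress, Load) + 4  [with Stress=-5, Load=-1]  = 3
Temp = 2Stress + 2Load - 2Strain  [with Stress=-5, Load=-1, Strain=3]  = -18
Creep = Temp*Strain  [with Temp=-18, Strain=3]  = -54
Fatigue = Creep + 4  [with Creep=-54]  = -50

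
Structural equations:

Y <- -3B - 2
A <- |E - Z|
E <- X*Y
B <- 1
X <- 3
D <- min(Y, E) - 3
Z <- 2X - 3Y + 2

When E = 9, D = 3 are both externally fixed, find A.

The joint intervention fixes E = 9, D = 3, removing each variable's own equation.
Y = -3B - 2  [with B=1]  = -5
Z = 2X - 3Y + 2  [with X=3, Y=-5]  = 23
A = |E - Z|  [with E=9, Z=23]  = 14

14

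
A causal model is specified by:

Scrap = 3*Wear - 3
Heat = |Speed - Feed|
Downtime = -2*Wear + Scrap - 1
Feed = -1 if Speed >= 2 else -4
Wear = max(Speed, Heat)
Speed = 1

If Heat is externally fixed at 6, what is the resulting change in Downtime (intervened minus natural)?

The intervention breaks the incoming arrows to Heat: Heat = |Speed - Feed| no longer applies, and Heat = 6.
Wear = max(Speed, Heat)  [with Speed=1, Heat=6]  = 6
Scrap = 3*Wear - 3  [with Wear=6]  = 15
Downtime = -2*Wear + Scrap - 1  [with Wear=6, Scrap=15]  = 2
Without intervention: Feed = -1 if Speed >= 2 else -4  [with Speed=1]  = -4; Heat = |Speed - Feed|  [with Speed=1, Feed=-4]  = 5; Wear = max(Speed, Heat)  [with Speed=1, Heat=5]  = 5; Scrap = 3*Wear - 3  [with Wear=5]  = 12; Downtime = -2*Wear + Scrap - 1  [with Wear=5, Scrap=12]  = 1.
Change = 2 − 1 = 1.

1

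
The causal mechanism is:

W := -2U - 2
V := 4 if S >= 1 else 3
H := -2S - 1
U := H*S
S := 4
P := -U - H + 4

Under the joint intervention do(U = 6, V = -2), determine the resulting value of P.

Setting U = 6, V = -2 by intervention discards those variables' equations.
H = -2S - 1  [with S=4]  = -9
P = -U - H + 4  [with U=6, H=-9]  = 7

7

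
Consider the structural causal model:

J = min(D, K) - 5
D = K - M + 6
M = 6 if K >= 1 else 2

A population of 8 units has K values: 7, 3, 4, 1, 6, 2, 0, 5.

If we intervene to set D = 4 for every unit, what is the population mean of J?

The intervention sets D=4 in all 8 units regardless of K. Recomputing J per unit gives -1, -2, -1, -4, -1, -3, -5, -1; average -2.25.

-2.25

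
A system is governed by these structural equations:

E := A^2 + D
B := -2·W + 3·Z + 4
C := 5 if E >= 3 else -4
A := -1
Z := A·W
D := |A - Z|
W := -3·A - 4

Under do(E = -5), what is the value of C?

Intervening sets E = -5 and removes its equation (E := A^2 + D).
C = 5 if E >= 3 else -4  [with E=-5]  = -4

-4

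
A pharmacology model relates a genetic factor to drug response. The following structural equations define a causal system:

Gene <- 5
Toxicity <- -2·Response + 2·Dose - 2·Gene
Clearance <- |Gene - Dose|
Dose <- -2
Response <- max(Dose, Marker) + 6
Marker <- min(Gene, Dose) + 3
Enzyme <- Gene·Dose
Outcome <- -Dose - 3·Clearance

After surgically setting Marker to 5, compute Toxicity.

-36

Under do(Marker=5), the mechanism Marker <- min(Gene, Dose) + 3 is discarded; Marker is fixed at 5.
Response = max(Dose, Marker) + 6  [with Dose=-2, Marker=5]  = 11
Toxicity = -2·Response + 2·Dose - 2·Gene  [with Response=11, Dose=-2, Gene=5]  = -36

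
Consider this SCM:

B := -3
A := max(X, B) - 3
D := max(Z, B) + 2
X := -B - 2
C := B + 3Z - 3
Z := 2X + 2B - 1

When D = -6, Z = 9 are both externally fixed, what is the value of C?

21

Under do(D = -6, Z = 9), each intervened variable's structural equation is replaced by its fixed value.
C = B + 3Z - 3  [with B=-3, Z=9]  = 21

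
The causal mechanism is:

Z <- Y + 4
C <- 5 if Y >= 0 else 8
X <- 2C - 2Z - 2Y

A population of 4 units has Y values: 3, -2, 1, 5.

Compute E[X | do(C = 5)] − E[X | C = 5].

5

Under do(C=5), C's equation is replaced by C=5 for every unit. Per-unit X: -10, 10, -2, -18. Mean = -5.
Observing C=5 restricts to units where C's equation naturally yields 5: Y ∈ {3, 1, 5}. In that subpopulation X = -10, -2, -18, mean -10.
Difference = -5 − (-10) = 5.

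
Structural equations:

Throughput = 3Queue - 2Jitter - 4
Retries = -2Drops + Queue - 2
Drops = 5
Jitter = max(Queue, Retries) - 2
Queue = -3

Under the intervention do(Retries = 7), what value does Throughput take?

-23

do(Retries=7) replaces the equation Retries = -2Drops + Queue - 2 with the constant Retries = 7.
Jitter = max(Queue, Retries) - 2  [with Queue=-3, Retries=7]  = 5
Throughput = 3Queue - 2Jitter - 4  [with Queue=-3, Jitter=5]  = -23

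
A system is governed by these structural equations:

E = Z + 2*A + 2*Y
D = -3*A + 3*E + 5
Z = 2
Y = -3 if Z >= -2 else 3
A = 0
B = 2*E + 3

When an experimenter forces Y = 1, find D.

The intervention breaks the incoming arrows to Y: Y = -3 if Z >= -2 else 3 no longer applies, and Y = 1.
E = Z + 2*A + 2*Y  [with Z=2, A=0, Y=1]  = 4
D = -3*A + 3*E + 5  [with A=0, E=4]  = 17

17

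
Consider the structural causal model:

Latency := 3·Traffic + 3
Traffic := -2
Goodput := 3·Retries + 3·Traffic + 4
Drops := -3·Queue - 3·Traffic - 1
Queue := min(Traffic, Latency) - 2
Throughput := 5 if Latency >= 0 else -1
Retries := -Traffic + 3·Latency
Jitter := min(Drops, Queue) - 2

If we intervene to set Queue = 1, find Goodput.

The intervention breaks the incoming arrows to Queue: Queue := min(Traffic, Latency) - 2 no longer applies, and Queue = 1.
Since Goodput is not a descendant of the intervened variable, it is unaffected.
Latency = 3·Traffic + 3  [with Traffic=-2]  = -3
Retries = -Traffic + 3·Latency  [with Traffic=-2, Latency=-3]  = -7
Goodput = 3·Retries + 3·Traffic + 4  [with Retries=-7, Traffic=-2]  = -23

-23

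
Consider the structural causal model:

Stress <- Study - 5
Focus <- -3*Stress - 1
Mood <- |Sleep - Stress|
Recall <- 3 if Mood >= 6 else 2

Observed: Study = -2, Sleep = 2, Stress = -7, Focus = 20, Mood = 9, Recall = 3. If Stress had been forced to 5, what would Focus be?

The intervention breaks the incoming arrows to Stress: Stress <- Study - 5 no longer applies, and Stress = 5.
Focus = -3*Stress - 1  [with Stress=5]  = -16

-16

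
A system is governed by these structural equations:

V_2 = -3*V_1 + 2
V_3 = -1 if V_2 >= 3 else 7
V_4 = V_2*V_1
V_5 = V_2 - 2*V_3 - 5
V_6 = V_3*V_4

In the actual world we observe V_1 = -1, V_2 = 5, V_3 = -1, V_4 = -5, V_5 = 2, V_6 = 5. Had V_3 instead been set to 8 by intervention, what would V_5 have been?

do(V_3=8) replaces the equation V_3 = -1 if V_2 >= 3 else 7 with the constant V_3 = 8.
V_2 = -3*V_1 + 2  [with V_1=-1]  = 5
V_5 = V_2 - 2*V_3 - 5  [with V_2=5, V_3=8]  = -16

-16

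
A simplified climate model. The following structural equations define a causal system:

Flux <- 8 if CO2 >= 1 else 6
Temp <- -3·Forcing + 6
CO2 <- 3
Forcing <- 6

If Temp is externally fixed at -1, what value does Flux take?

The intervention breaks the incoming arrows to Temp: Temp <- -3·Forcing + 6 no longer applies, and Temp = -1.
Flux is not downstream of the intervention, so its value is determined by the original equations.
Flux = 8 if CO2 >= 1 else 6  [with CO2=3]  = 8

8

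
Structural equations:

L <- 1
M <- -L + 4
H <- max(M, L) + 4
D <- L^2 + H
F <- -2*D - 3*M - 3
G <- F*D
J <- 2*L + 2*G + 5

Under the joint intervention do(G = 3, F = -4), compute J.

Setting G = 3, F = -4 by intervention discards those variables' equations.
J = 2*L + 2*G + 5  [with L=1, G=3]  = 13

13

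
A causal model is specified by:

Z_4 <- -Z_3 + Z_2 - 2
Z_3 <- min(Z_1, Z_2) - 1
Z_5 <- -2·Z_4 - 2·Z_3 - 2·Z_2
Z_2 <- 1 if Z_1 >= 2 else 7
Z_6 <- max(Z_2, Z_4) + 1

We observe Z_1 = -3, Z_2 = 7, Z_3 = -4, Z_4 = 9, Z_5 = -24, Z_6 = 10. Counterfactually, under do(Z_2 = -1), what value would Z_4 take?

Under do(Z_2=-1), the mechanism Z_2 <- 1 if Z_1 >= 2 else 7 is discarded; Z_2 is fixed at -1.
Z_3 = min(Z_1, Z_2) - 1  [with Z_1=-3, Z_2=-1]  = -4
Z_4 = -Z_3 + Z_2 - 2  [with Z_3=-4, Z_2=-1]  = 1

1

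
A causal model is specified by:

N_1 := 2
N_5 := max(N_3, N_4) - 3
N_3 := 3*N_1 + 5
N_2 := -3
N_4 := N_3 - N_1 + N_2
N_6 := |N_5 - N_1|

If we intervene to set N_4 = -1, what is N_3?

Under do(N_4=-1), the mechanism N_4 := N_3 - N_1 + N_2 is discarded; N_4 is fixed at -1.
Since N_3 is not a descendant of the intervened variable, it is unaffected.
N_3 = 3*N_1 + 5  [with N_1=2]  = 11

11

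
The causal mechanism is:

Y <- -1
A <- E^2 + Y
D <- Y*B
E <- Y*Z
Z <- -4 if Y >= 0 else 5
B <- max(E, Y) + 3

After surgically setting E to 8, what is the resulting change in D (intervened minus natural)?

-9

The intervention breaks the incoming arrows to E: E <- Y*Z no longer applies, and E = 8.
B = max(E, Y) + 3  [with E=8, Y=-1]  = 11
D = Y*B  [with Y=-1, B=11]  = -11
Without intervention: Z = -4 if Y >= 0 else 5  [with Y=-1]  = 5; E = Y*Z  [with Y=-1, Z=5]  = -5; B = max(E, Y) + 3  [with E=-5, Y=-1]  = 2; D = Y*B  [with Y=-1, B=2]  = -2.
Change = -11 − (-2) = -9.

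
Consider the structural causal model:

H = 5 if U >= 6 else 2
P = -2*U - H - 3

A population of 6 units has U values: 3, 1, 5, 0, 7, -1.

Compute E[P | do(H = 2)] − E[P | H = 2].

Under do(H=2), H's equation is replaced by H=2 for every unit. Per-unit P: -11, -7, -15, -5, -19, -3. Mean = -10.
Observing H=2 restricts to units where H's equation naturally yields 2: U ∈ {3, 1, 5, 0, -1}. In that subpopulation P = -11, -7, -15, -5, -3, mean -8.2.
Difference = -10 − (-8.2) = -1.8.

-1.8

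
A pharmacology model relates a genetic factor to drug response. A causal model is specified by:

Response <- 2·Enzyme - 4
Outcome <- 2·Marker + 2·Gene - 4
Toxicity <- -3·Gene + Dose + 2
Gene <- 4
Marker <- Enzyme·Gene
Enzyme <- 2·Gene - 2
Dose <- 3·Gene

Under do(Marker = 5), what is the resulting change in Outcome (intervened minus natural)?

-38

The intervention breaks the incoming arrows to Marker: Marker <- Enzyme·Gene no longer applies, and Marker = 5.
Outcome = 2·Marker + 2·Gene - 4  [with Marker=5, Gene=4]  = 14
Without intervention: Enzyme = 2·Gene - 2  [with Gene=4]  = 6; Marker = Enzyme·Gene  [with Enzyme=6, Gene=4]  = 24; Outcome = 2·Marker + 2·Gene - 4  [with Marker=24, Gene=4]  = 52.
Change = 14 − 52 = -38.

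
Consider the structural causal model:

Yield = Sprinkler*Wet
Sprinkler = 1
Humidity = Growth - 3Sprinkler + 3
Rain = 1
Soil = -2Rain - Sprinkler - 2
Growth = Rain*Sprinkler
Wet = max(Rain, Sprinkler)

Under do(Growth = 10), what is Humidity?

10

The intervention breaks the incoming arrows to Growth: Growth = Rain*Sprinkler no longer applies, and Growth = 10.
Humidity = Growth - 3Sprinkler + 3  [with Growth=10, Sprinkler=1]  = 10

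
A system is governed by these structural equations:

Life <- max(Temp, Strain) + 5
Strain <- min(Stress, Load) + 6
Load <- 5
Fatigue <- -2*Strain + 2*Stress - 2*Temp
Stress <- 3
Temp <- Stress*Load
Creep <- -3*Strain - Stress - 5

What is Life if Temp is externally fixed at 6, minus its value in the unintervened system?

-6

The intervention breaks the incoming arrows to Temp: Temp <- Stress*Load no longer applies, and Temp = 6.
Strain = min(Stress, Load) + 6  [with Stress=3, Load=5]  = 9
Life = max(Temp, Strain) + 5  [with Temp=6, Strain=9]  = 14
Without intervention: Strain = min(Stress, Load) + 6  [with Stress=3, Load=5]  = 9; Temp = Stress*Load  [with Stress=3, Load=5]  = 15; Life = max(Temp, Strain) + 5  [with Temp=15, Strain=9]  = 20.
Change = 14 − 20 = -6.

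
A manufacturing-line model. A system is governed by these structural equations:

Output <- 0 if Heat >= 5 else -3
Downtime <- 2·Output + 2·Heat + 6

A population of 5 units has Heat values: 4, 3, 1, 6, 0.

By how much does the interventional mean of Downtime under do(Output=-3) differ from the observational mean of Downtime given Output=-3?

1.6

Every unit gets Output=-3 under the intervention. Downtime values become 8, 6, 2, 12, 0; E[Downtime|do(Output=-3)] = 5.6.
Observing Output=-3 restricts to units where Output's equation naturally yields -3: Heat ∈ {4, 3, 1, 0}. In that subpopulation Downtime = 8, 6, 2, 0, mean 4.
Difference = 5.6 − 4 = 1.6.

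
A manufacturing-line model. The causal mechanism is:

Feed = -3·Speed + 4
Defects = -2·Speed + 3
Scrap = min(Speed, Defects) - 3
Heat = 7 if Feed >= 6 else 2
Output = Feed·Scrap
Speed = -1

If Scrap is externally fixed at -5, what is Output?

The intervention breaks the incoming arrows to Scrap: Scrap = min(Speed, Defects) - 3 no longer applies, and Scrap = -5.
Feed = -3·Speed + 4  [with Speed=-1]  = 7
Output = Feed·Scrap  [with Feed=7, Scrap=-5]  = -35

-35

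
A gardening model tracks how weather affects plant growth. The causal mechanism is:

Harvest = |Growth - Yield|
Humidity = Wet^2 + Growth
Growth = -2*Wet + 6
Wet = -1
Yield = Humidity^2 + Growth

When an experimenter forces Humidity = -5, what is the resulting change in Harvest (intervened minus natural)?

-56

do(Humidity=-5) replaces the equation Humidity = Wet^2 + Growth with the constant Humidity = -5.
Growth = -2*Wet + 6  [with Wet=-1]  = 8
Yield = Humidity^2 + Growth  [with Humidity=-5, Growth=8]  = 33
Harvest = |Growth - Yield|  [with Growth=8, Yield=33]  = 25
Without intervention: Growth = -2*Wet + 6  [with Wet=-1]  = 8; Humidity = Wet^2 + Growth  [with Wet=-1, Growth=8]  = 9; Yield = Humidity^2 + Growth  [with Humidity=9, Growth=8]  = 89; Harvest = |Growth - Yield|  [with Growth=8, Yield=89]  = 81.
Change = 25 − 81 = -56.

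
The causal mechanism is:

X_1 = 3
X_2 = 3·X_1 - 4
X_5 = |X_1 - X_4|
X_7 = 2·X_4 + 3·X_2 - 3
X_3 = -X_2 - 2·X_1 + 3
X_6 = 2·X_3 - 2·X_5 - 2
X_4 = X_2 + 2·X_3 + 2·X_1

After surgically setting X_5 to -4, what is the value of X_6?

The intervention breaks the incoming arrows to X_5: X_5 = |X_1 - X_4| no longer applies, and X_5 = -4.
X_2 = 3·X_1 - 4  [with X_1=3]  = 5
X_3 = -X_2 - 2·X_1 + 3  [with X_2=5, X_1=3]  = -8
X_6 = 2·X_3 - 2·X_5 - 2  [with X_3=-8, X_5=-4]  = -10

-10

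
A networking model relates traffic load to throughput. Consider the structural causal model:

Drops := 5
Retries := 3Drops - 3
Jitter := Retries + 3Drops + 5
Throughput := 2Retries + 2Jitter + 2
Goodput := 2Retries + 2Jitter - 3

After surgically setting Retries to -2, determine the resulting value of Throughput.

34

Under do(Retries=-2), the mechanism Retries := 3Drops - 3 is discarded; Retries is fixed at -2.
Jitter = Retries + 3Drops + 5  [with Retries=-2, Drops=5]  = 18
Throughput = 2Retries + 2Jitter + 2  [with Retries=-2, Jitter=18]  = 34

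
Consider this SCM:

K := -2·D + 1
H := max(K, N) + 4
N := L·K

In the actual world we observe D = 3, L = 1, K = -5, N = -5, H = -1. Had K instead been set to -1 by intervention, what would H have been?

do(K=-1) replaces the equation K := -2·D + 1 with the constant K = -1.
N = L·K  [with L=1, K=-1]  = -1
H = max(K, N) + 4  [with K=-1, N=-1]  = 3

3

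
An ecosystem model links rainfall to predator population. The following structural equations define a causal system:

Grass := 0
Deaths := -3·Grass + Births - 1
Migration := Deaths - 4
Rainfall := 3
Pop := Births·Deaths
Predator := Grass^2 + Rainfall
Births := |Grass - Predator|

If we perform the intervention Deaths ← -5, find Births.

The intervention breaks the incoming arrows to Deaths: Deaths := -3·Grass + Births - 1 no longer applies, and Deaths = -5.
Since Births is not a descendant of the intervened variable, it is unaffected.
Predator = Grass^2 + Rainfall  [with Grass=0, Rainfall=3]  = 3
Births = |Grass - Predator|  [with Grass=0, Predator=3]  = 3

3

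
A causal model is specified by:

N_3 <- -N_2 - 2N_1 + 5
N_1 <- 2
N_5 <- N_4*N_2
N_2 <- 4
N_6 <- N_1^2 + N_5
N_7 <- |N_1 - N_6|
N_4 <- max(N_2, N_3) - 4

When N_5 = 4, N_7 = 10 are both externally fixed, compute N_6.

8

Under do(N_5 = 4, N_7 = 10), each intervened variable's structural equation is replaced by its fixed value.
N_6 = N_1^2 + N_5  [with N_1=2, N_5=4]  = 8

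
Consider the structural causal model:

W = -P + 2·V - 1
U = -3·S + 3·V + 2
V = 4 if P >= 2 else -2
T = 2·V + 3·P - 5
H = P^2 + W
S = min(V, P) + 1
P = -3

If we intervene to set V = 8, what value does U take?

32

Under do(V=8), the mechanism V = 4 if P >= 2 else -2 is discarded; V is fixed at 8.
S = min(V, P) + 1  [with V=8, P=-3]  = -2
U = -3·S + 3·V + 2  [with S=-2, V=8]  = 32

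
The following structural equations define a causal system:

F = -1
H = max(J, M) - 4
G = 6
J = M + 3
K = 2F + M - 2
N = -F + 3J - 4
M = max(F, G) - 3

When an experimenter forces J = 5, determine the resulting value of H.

1

Under do(J=5), the mechanism J = M + 3 is discarded; J is fixed at 5.
M = max(F, G) - 3  [with F=-1, G=6]  = 3
H = max(J, M) - 4  [with J=5, M=3]  = 1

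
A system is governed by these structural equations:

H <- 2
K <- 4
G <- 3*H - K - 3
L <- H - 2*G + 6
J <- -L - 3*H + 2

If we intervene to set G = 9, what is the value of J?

6

do(G=9) replaces the equation G <- 3*H - K - 3 with the constant G = 9.
L = H - 2*G + 6  [with H=2, G=9]  = -10
J = -L - 3*H + 2  [with L=-10, H=2]  = 6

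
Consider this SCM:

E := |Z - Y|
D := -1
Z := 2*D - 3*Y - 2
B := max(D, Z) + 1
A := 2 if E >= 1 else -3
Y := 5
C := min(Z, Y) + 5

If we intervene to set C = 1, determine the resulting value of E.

Intervening sets C = 1 and removes its equation (C := min(Z, Y) + 5).
No directed path runs from C to E, so E keeps its natural value.
Z = 2*D - 3*Y - 2  [with D=-1, Y=5]  = -19
E = |Z - Y|  [with Z=-19, Y=5]  = 24

24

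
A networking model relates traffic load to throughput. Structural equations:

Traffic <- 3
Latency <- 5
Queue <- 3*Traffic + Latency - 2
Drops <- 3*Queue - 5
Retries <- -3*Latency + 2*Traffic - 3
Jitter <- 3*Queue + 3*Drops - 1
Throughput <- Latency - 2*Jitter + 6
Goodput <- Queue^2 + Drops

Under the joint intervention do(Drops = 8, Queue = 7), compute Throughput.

The joint intervention fixes Drops = 8, Queue = 7, removing each variable's own equation.
Jitter = 3*Queue + 3*Drops - 1  [with Queue=7, Drops=8]  = 44
Throughput = Latency - 2*Jitter + 6  [with Latency=5, Jitter=44]  = -77

-77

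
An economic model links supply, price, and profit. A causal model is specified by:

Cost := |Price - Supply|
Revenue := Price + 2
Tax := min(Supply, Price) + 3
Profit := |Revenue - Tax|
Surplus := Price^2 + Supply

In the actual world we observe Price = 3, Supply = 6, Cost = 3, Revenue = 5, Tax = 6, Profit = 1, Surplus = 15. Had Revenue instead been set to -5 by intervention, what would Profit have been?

Under do(Revenue=-5), the mechanism Revenue := Price + 2 is discarded; Revenue is fixed at -5.
Tax = min(Supply, Price) + 3  [with Supply=6, Price=3]  = 6
Profit = |Revenue - Tax|  [with Revenue=-5, Tax=6]  = 11

11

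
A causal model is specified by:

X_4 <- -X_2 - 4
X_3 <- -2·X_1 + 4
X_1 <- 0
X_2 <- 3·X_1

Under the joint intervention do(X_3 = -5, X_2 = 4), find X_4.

-8

The joint intervention fixes X_3 = -5, X_2 = 4, removing each variable's own equation.
X_4 = -X_2 - 4  [with X_2=4]  = -8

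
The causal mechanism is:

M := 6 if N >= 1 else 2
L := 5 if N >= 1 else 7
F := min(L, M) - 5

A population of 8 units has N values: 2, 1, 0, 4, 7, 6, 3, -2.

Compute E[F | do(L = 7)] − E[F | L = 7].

Under do(L=7), L's equation is replaced by L=7 for every unit. Per-unit F: 1, 1, -3, 1, 1, 1, 1, -3. Mean = 0.
Conditioning on L=7 selects the 2 unit(s) with N ∈ {0, -2}. Their F values: -3, -3. Mean = -3.
Difference = 0 − (-3) = 3.

3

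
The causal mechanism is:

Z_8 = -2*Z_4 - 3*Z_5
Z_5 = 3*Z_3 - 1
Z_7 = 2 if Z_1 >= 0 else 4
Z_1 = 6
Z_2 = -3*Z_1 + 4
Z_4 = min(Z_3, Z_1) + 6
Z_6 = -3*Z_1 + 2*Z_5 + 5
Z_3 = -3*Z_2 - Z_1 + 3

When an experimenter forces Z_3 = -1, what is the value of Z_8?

The intervention breaks the incoming arrows to Z_3: Z_3 = -3*Z_2 - Z_1 + 3 no longer applies, and Z_3 = -1.
Z_4 = min(Z_3, Z_1) + 6  [with Z_3=-1, Z_1=6]  = 5
Z_5 = 3*Z_3 - 1  [with Z_3=-1]  = -4
Z_8 = -2*Z_4 - 3*Z_5  [with Z_4=5, Z_5=-4]  = 2

2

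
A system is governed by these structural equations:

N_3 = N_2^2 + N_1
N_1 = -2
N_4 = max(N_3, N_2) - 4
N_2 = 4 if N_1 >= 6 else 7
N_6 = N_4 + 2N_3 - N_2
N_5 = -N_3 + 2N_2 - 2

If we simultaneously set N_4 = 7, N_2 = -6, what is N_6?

81

The joint intervention fixes N_4 = 7, N_2 = -6, removing each variable's own equation.
N_3 = N_2^2 + N_1  [with N_2=-6, N_1=-2]  = 34
N_6 = N_4 + 2N_3 - N_2  [with N_4=7, N_3=34, N_2=-6]  = 81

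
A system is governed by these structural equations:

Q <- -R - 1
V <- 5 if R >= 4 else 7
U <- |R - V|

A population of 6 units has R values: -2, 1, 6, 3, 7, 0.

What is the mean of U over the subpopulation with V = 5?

1.5

Observing V=5 restricts to units where V's equation naturally yields 5: R ∈ {6, 7}. In that subpopulation U = 1, 2, mean 1.5.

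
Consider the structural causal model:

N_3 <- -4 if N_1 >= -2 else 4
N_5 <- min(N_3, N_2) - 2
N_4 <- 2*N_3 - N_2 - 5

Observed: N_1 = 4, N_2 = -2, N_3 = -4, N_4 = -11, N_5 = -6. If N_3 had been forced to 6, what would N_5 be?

do(N_3=6) replaces the equation N_3 <- -4 if N_1 >= -2 else 4 with the constant N_3 = 6.
N_5 = min(N_3, N_2) - 2  [with N_3=6, N_2=-2]  = -4

-4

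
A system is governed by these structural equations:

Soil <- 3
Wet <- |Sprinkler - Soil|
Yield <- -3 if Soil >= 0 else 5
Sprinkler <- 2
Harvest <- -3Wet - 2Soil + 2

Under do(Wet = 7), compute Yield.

The intervention breaks the incoming arrows to Wet: Wet <- |Sprinkler - Soil| no longer applies, and Wet = 7.
Yield is not downstream of the intervention, so its value is determined by the original equations.
Yield = -3 if Soil >= 0 else 5  [with Soil=3]  = -3

-3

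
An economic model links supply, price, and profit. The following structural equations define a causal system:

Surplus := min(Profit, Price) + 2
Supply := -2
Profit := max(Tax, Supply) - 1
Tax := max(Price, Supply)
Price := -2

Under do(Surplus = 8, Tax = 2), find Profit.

Under do(Surplus = 8, Tax = 2), each intervened variable's structural equation is replaced by its fixed value.
Profit = max(Tax, Supply) - 1  [with Tax=2, Supply=-2]  = 1

1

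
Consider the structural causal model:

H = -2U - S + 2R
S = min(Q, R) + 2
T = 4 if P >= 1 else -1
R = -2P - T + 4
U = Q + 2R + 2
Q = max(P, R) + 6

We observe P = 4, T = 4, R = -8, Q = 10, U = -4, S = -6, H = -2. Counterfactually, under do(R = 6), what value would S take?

8

The intervention breaks the incoming arrows to R: R = -2P - T + 4 no longer applies, and R = 6.
Q = max(P, R) + 6  [with P=4, R=6]  = 12
S = min(Q, R) + 2  [with Q=12, R=6]  = 8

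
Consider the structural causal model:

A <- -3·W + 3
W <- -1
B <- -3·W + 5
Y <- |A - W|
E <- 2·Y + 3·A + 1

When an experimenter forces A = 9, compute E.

do(A=9) replaces the equation A <- -3·W + 3 with the constant A = 9.
Y = |A - W|  [with A=9, W=-1]  = 10
E = 2·Y + 3·A + 1  [with Y=10, A=9]  = 48

48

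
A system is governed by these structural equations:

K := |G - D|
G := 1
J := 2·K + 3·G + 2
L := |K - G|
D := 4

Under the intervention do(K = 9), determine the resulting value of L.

do(K=9) replaces the equation K := |G - D| with the constant K = 9.
L = |K - G|  [with K=9, G=1]  = 8

8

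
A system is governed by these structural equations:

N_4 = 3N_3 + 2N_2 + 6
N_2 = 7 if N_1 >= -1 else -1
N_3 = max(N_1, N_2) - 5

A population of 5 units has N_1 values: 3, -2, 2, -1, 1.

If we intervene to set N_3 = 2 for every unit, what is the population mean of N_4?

The intervention sets N_3=2 in all 5 units regardless of N_1. Recomputing N_4 per unit gives 26, 10, 26, 26, 26; average 22.8.

22.8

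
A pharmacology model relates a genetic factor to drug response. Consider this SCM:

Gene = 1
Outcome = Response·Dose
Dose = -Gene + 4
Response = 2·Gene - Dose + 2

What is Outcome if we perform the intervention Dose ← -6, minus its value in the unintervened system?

-63

Under do(Dose=-6), the mechanism Dose = -Gene + 4 is discarded; Dose is fixed at -6.
Response = 2·Gene - Dose + 2  [with Gene=1, Dose=-6]  = 10
Outcome = Response·Dose  [with Response=10, Dose=-6]  = -60
Without intervention: Dose = -Gene + 4  [with Gene=1]  = 3; Response = 2·Gene - Dose + 2  [with Gene=1, Dose=3]  = 1; Outcome = Response·Dose  [with Response=1, Dose=3]  = 3.
Change = -60 − 3 = -63.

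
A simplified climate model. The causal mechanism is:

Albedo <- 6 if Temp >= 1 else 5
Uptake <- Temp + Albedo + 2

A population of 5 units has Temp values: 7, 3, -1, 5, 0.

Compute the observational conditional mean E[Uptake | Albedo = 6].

13

E[Uptake|Albedo=6] averages over only the 3 units with Albedo=6 (Temp = 7, 3, 5): Uptake = 15, 11, 13, mean 13.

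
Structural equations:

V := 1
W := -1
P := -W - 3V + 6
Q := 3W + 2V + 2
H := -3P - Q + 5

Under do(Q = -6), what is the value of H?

-1

Intervening sets Q = -6 and removes its equation (Q := 3W + 2V + 2).
P = -W - 3V + 6  [with W=-1, V=1]  = 4
H = -3P - Q + 5  [with P=4, Q=-6]  = -1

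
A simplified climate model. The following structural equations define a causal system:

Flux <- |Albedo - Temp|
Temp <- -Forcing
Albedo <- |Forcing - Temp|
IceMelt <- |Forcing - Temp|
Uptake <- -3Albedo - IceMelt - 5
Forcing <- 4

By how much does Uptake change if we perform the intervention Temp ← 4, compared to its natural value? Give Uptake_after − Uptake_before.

32

Under do(Temp=4), the mechanism Temp <- -Forcing is discarded; Temp is fixed at 4.
IceMelt = |Forcing - Temp|  [with Forcing=4, Temp=4]  = 0
Albedo = |Forcing - Temp|  [with Forcing=4, Temp=4]  = 0
Uptake = -3Albedo - IceMelt - 5  [with Albedo=0, IceMelt=0]  = -5
Without intervention: Temp = -Forcing  [with Forcing=4]  = -4; IceMelt = |Forcing - Temp|  [with Forcing=4, Temp=-4]  = 8; Albedo = |Forcing - Temp|  [with Forcing=4, Temp=-4]  = 8; Uptake = -3Albedo - IceMelt - 5  [with Albedo=8, IceMelt=8]  = -37.
Change = -5 − (-37) = 32.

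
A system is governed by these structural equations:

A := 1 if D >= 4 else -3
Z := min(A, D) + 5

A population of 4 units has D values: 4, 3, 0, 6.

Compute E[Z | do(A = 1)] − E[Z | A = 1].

-0.25

The intervention sets A=1 in all 4 units regardless of D. Recomputing Z per unit gives 6, 6, 5, 6; average 5.75.
Conditioning on A=1 selects the 2 unit(s) with D ∈ {4, 6}. Their Z values: 6, 6. Mean = 6.
Difference = 5.75 − 6 = -0.25.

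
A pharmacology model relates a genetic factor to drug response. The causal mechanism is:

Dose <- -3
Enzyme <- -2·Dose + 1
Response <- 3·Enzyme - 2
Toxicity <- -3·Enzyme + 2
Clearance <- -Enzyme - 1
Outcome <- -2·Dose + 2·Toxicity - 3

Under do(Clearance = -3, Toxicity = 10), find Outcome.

23

Setting Clearance = -3, Toxicity = 10 by intervention discards those variables' equations.
Outcome = -2·Dose + 2·Toxicity - 3  [with Dose=-3, Toxicity=10]  = 23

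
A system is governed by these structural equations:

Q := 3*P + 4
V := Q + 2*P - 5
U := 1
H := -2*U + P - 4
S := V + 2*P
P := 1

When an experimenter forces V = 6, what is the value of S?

The intervention breaks the incoming arrows to V: V := Q + 2*P - 5 no longer applies, and V = 6.
S = V + 2*P  [with V=6, P=1]  = 8

8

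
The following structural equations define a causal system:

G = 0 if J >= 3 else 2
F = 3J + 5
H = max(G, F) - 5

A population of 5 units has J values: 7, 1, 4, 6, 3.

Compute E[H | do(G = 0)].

12.6

Every unit gets G=0 under the intervention. H values become 21, 3, 12, 18, 9; E[H|do(G=0)] = 12.6.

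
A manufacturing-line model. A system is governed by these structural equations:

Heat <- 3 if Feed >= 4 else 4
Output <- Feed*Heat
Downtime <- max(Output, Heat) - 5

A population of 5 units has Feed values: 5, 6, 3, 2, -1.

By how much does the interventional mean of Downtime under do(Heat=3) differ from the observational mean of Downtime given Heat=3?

Under do(Heat=3), Heat's equation is replaced by Heat=3 for every unit. Per-unit Downtime: 10, 13, 4, 1, -2. Mean = 5.2.
Conditioning on Heat=3 selects the 2 unit(s) with Feed ∈ {5, 6}. Their Downtime values: 10, 13. Mean = 11.5.
Difference = 5.2 − 11.5 = -6.3.

-6.3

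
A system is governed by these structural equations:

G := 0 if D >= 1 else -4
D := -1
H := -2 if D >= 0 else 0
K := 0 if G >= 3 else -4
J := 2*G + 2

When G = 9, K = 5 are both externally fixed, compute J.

20

Setting G = 9, K = 5 by intervention discards those variables' equations.
J = 2*G + 2  [with G=9]  = 20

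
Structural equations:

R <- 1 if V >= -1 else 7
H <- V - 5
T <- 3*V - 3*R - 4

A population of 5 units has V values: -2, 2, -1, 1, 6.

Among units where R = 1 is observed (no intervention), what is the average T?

E[T|R=1] averages over only the 4 units with R=1 (V = 2, -1, 1, 6): T = -1, -10, -4, 11, mean -1.

-1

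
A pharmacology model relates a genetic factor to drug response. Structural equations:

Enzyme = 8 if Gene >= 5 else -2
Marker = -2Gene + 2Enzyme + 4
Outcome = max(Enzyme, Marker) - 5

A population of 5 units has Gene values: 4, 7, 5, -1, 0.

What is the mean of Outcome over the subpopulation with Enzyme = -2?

-5

Conditioning on Enzyme=-2 selects the 3 unit(s) with Gene ∈ {4, -1, 0}. Their Outcome values: -7, -3, -5. Mean = -5.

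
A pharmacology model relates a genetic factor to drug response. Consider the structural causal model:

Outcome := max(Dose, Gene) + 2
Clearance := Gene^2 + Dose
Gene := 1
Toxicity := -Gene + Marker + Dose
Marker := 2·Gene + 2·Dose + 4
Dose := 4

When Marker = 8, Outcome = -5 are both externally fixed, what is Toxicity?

11

Setting Marker = 8, Outcome = -5 by intervention discards those variables' equations.
Toxicity = -Gene + Marker + Dose  [with Gene=1, Marker=8, Dose=4]  = 11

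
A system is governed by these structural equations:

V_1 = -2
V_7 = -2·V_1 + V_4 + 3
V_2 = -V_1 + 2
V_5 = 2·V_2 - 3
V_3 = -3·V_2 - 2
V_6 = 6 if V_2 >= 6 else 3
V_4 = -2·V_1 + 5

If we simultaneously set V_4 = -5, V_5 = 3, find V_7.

2

Under do(V_4 = -5, V_5 = 3), each intervened variable's structural equation is replaced by its fixed value.
V_7 = -2·V_1 + V_4 + 3  [with V_1=-2, V_4=-5]  = 2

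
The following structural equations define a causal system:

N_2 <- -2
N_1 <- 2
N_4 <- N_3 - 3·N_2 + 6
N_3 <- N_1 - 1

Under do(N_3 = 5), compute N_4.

The intervention breaks the incoming arrows to N_3: N_3 <- N_1 - 1 no longer applies, and N_3 = 5.
N_4 = N_3 - 3·N_2 + 6  [with N_3=5, N_2=-2]  = 17

17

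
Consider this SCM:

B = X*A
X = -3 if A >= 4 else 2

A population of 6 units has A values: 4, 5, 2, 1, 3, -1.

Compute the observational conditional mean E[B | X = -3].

-13.5

E[B|X=-3] averages over only the 2 units with X=-3 (A = 4, 5): B = -12, -15, mean -13.5.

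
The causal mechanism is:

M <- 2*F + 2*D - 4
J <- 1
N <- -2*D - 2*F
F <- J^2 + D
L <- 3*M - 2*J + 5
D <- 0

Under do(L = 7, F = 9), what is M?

14

Under do(L = 7, F = 9), each intervened variable's structural equation is replaced by its fixed value.
M = 2*F + 2*D - 4  [with F=9, D=0]  = 14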